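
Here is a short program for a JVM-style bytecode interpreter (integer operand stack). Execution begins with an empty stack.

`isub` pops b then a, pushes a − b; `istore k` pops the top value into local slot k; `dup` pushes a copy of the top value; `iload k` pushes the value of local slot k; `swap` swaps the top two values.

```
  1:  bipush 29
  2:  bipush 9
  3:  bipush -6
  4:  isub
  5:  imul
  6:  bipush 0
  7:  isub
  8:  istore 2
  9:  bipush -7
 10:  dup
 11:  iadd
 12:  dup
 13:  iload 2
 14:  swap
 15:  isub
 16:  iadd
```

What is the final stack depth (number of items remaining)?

bipush 29 : [29]
bipush 9  : [29, 9]
bipush -6 : [29, 9, -6]
isub      : [29, 15]
imul      : [435]
bipush 0  : [435, 0]
isub      : [435]
istore 2  : []
bipush -7 : [-7]
dup       : [-7, -7]
iadd      : [-14]
dup       : [-14, -14]
iload 2   : [-14, -14, 435]
swap      : [-14, 435, -14]
isub      : [-14, 449]
iadd      : [435]

1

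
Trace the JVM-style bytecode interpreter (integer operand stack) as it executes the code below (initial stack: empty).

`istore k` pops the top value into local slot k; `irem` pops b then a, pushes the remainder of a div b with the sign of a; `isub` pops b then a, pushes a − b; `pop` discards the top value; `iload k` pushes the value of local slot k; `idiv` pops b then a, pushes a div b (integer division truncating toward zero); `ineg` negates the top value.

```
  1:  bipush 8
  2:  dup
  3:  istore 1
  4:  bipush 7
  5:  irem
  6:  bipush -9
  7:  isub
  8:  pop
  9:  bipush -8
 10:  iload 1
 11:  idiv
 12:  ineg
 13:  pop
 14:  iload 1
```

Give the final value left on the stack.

8

bipush 8  → [8]
dup       → [8, 8]
istore 1  → [8]
bipush 7  → [8, 7]
irem      → [1]
bipush -9 → [1, -9]
isub      → [10]
pop       → []
bipush -8 → [-8]
iload 1   → [-8, 8]
idiv      → [-1]
ineg      → [1]
pop       → []
iload 1   → [8]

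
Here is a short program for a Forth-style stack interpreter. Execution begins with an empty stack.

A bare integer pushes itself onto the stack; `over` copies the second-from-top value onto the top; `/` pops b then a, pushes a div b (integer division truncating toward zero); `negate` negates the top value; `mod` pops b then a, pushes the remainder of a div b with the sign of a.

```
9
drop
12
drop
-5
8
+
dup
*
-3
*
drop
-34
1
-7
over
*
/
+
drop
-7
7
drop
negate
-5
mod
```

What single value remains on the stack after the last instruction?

2

9      → [9]
drop   → []
12     → [12]
drop   → []
-5     → [-5]
8      → [-5, 8]
+      → [3]
dup    → [3, 3]
*      → [9]
-3     → [9, -3]
*      → [-27]
drop   → []
-34    → [-34]
1      → [-34, 1]
-7     → [-34, 1, -7]
over   → [-34, 1, -7, 1]
*      → [-34, 1, -7]
/      → [-34, 0]
+      → [-34]
drop   → []
-7     → [-7]
7      → [-7, 7]
drop   → [-7]
negate → [7]
-5     → [7, -5]
mod    → [2]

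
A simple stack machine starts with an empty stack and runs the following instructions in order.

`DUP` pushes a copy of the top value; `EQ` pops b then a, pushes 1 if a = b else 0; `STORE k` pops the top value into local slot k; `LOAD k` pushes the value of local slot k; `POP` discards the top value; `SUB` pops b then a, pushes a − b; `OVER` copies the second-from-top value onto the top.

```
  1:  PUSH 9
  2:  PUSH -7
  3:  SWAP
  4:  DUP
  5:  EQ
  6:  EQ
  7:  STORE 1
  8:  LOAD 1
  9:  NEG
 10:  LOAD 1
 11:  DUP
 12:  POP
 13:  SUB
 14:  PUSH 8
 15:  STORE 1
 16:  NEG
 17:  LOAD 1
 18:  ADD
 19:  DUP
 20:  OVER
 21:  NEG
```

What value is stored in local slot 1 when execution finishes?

PUSH 9   [9]
PUSH -7  [9, -7]
SWAP     [-7, 9]
DUP      [-7, 9, 9]
EQ       [-7, 1]
EQ       [0]
STORE 1  []
LOAD 1   [0]
NEG      [0]
LOAD 1   [0, 0]
DUP      [0, 0, 0]
POP      [0, 0]
SUB      [0]
PUSH 8   [0, 8]
STORE 1  [0]
NEG      [0]
LOAD 1   [0, 8]
ADD      [8]
DUP      [8, 8]
OVER     [8, 8, 8]
NEG      [8, 8, -8]

8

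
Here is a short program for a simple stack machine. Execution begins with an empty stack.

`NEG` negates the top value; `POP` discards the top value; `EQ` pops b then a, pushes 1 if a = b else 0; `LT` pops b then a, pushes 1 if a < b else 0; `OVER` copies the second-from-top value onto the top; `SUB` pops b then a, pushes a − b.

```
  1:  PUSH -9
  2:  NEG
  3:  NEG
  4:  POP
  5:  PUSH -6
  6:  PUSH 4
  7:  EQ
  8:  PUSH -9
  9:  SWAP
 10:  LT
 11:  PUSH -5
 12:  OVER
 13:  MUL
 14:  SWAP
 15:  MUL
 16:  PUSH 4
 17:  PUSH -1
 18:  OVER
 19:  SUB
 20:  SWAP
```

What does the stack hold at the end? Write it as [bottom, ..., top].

[-5, -5, 4]

PUSH -9 -> [-9]
NEG     -> [9]
NEG     -> [-9]
POP     -> []
PUSH -6 -> [-6]
PUSH 4  -> [-6, 4]
EQ      -> [0]
PUSH -9 -> [0, -9]
SWAP    -> [-9, 0]
LT      -> [1]
PUSH -5 -> [1, -5]
OVER    -> [1, -5, 1]
MUL     -> [1, -5]
SWAP    -> [-5, 1]
MUL     -> [-5]
PUSH 4  -> [-5, 4]
PUSH -1 -> [-5, 4, -1]
OVER    -> [-5, 4, -1, 4]
SUB     -> [-5, 4, -5]
SWAP    -> [-5, -5, 4]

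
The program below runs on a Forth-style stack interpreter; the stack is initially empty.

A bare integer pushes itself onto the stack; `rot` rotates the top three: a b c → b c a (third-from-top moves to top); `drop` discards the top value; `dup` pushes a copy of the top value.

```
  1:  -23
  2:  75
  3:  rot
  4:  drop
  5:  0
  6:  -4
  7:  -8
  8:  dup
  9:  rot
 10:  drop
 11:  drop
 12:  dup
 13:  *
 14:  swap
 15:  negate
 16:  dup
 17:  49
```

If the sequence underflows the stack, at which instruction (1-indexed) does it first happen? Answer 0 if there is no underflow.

-23 → -23
75  → -23 75
rot  — needs 3 operands, stack has 2 → underflow

3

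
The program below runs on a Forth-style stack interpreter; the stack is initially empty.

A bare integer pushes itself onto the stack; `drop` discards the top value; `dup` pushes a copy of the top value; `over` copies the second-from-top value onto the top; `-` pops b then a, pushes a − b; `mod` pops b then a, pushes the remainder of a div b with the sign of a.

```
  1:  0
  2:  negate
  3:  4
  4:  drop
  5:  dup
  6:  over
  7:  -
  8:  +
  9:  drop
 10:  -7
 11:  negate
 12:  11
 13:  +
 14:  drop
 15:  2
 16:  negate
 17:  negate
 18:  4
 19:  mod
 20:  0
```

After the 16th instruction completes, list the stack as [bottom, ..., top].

0      : 0
negate : 0
4      : 0 4
drop   : 0
dup    : 0 0
over   : 0 0 0
-      : 0 0
+      : 0
drop   : (empty)
-7     : -7
negate : 7
11     : 7 11
+      : 18
drop   : (empty)
2      : 2
negate : -2

[-2]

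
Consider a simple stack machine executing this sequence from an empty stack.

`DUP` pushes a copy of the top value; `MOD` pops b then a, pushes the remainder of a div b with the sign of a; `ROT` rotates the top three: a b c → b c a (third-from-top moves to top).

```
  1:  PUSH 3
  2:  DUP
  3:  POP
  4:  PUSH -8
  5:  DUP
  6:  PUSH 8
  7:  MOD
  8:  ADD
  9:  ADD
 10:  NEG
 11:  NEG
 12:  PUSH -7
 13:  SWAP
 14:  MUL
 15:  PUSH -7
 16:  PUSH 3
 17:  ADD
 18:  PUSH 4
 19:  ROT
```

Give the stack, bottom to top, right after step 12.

PUSH 3  : [3]
DUP     : [3, 3]
POP     : [3]
PUSH -8 : [3, -8]
DUP     : [3, -8, -8]
PUSH 8  : [3, -8, -8, 8]
MOD     : [3, -8, 0]
ADD     : [3, -8]
ADD     : [-5]
NEG     : [5]
NEG     : [-5]
PUSH -7 : [-5, -7]

[-5, -7]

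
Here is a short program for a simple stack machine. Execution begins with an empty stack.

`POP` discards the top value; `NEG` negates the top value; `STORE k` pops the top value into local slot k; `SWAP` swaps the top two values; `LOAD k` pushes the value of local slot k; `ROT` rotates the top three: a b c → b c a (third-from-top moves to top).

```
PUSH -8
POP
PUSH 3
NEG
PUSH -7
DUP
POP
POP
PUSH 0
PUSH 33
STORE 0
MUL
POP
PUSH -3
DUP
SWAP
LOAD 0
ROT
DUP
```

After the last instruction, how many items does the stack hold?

4

PUSH -8 : [-8]
POP     : []
PUSH 3  : [3]
NEG     : [-3]
PUSH -7 : [-3, -7]
DUP     : [-3, -7, -7]
POP     : [-3, -7]
POP     : [-3]
PUSH 0  : [-3, 0]
PUSH 33 : [-3, 0, 33]
STORE 0 : [-3, 0]
MUL     : [0]
POP     : []
PUSH -3 : [-3]
DUP     : [-3, -3]
SWAP    : [-3, -3]
LOAD 0  : [-3, -3, 33]
ROT     : [-3, 33, -3]
DUP     : [-3, 33, -3, -3]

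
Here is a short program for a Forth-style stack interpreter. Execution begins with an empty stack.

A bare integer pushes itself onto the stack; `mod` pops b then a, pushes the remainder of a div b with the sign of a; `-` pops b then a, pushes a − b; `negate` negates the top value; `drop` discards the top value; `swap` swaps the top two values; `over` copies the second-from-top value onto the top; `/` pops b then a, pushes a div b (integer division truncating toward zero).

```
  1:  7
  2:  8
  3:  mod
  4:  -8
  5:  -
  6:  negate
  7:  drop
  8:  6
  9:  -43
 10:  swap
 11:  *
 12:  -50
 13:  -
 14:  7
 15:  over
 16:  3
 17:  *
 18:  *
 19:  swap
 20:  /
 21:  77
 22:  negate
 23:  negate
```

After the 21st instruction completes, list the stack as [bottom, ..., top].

[21, 77]

7      → [7]
8      → [7, 8]
mod    → [7]
-8     → [7, -8]
-      → [15]
negate → [-15]
drop   → []
6      → [6]
-43    → [6, -43]
swap   → [-43, 6]
*      → [-258]
-50    → [-258, -50]
-      → [-208]
7      → [-208, 7]
over   → [-208, 7, -208]
3      → [-208, 7, -208, 3]
*      → [-208, 7, -624]
*      → [-208, -4368]
swap   → [-4368, -208]
/      → [21]
77     → [21, 77]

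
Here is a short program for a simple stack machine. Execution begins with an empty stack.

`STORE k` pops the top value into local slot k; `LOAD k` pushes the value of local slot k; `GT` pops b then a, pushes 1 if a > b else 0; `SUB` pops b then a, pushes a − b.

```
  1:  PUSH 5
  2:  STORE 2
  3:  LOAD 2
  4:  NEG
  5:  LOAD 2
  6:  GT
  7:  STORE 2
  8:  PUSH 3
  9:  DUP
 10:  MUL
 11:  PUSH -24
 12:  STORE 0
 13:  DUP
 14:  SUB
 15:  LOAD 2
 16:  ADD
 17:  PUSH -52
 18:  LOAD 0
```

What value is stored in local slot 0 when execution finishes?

PUSH 5    [5]
STORE 2   []
LOAD 2    [5]
NEG       [-5]
LOAD 2    [-5, 5]
GT        [0]
STORE 2   []
PUSH 3    [3]
DUP       [3, 3]
MUL       [9]
PUSH -24  [9, -24]
STORE 0   [9]
DUP       [9, 9]
SUB       [0]
LOAD 2    [0, 0]
ADD       [0]
PUSH -52  [0, -52]
LOAD 0    [0, -52, -24]

-24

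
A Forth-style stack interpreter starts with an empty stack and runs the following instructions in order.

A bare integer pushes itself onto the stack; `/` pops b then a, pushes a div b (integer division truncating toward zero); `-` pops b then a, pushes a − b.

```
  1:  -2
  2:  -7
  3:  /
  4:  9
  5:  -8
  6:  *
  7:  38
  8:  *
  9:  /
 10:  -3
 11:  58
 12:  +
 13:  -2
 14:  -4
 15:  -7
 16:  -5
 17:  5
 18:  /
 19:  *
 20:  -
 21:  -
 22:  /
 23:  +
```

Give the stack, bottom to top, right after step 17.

-2 → -2
-7 → -2 -7
/  → 0
9  → 0 9
-8 → 0 9 -8
*  → 0 -72
38 → 0 -72 38
*  → 0 -2736
/  → 0
-3 → 0 -3
58 → 0 -3 58
+  → 0 55
-2 → 0 55 -2
-4 → 0 55 -2 -4
-7 → 0 55 -2 -4 -7
-5 → 0 55 -2 -4 -7 -5
5  → 0 55 -2 -4 -7 -5 5

[0, 55, -2, -4, -7, -5, 5]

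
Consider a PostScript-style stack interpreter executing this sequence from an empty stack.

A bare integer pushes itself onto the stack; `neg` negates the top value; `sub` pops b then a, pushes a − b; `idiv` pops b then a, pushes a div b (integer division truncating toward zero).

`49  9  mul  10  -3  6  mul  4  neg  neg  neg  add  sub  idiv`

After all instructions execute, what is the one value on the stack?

49    49
9     49 9
mul   441
10    441 10
-3    441 10 -3
6     441 10 -3 6
mul   441 10 -18
4     441 10 -18 4
neg   441 10 -18 -4
neg   441 10 -18 4
neg   441 10 -18 -4
add   441 10 -22
sub   441 32
idiv  13

13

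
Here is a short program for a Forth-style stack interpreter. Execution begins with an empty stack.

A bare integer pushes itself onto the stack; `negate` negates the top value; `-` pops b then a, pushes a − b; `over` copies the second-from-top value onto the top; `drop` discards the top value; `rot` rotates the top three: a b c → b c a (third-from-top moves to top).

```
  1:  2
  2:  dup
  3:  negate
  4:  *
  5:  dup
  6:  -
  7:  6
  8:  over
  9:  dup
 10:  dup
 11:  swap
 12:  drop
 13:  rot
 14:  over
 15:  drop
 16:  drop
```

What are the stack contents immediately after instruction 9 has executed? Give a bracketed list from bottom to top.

[0, 6, 0, 0]

2       2
dup     2 2
negate  2 -2
*       -4
dup     -4 -4
-       0
6       0 6
over    0 6 0
dup     0 6 0 0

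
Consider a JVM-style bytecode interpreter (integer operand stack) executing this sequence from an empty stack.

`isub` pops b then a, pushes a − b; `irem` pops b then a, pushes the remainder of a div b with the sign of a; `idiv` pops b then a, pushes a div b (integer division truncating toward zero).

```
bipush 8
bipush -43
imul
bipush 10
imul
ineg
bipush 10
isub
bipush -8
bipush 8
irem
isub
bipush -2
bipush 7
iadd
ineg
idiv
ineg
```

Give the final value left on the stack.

bipush 8   -> 8
bipush -43 -> 8 -43
imul       -> -344
bipush 10  -> -344 10
imul       -> -3440
ineg       -> 3440
bipush 10  -> 3440 10
isub       -> 3430
bipush -8  -> 3430 -8
bipush 8   -> 3430 -8 8
irem       -> 3430 0
isub       -> 3430
bipush -2  -> 3430 -2
bipush 7   -> 3430 -2 7
iadd       -> 3430 5
ineg       -> 3430 -5
idiv       -> -686
ineg       -> 686

686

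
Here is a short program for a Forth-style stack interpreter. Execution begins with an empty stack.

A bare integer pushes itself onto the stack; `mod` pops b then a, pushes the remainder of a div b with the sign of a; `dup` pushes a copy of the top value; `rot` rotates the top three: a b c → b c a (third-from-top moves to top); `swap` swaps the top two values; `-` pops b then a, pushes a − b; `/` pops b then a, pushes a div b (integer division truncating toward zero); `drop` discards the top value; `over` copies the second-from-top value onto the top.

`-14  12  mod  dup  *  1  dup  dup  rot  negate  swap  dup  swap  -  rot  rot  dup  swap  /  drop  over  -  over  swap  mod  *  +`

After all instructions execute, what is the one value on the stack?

-14     [-14]
12      [-14, 12]
mod     [-2]
dup     [-2, -2]
*       [4]
1       [4, 1]
dup     [4, 1, 1]
dup     [4, 1, 1, 1]
rot     [4, 1, 1, 1]
negate  [4, 1, 1, -1]
swap    [4, 1, -1, 1]
dup     [4, 1, -1, 1, 1]
swap    [4, 1, -1, 1, 1]
-       [4, 1, -1, 0]
rot     [4, -1, 0, 1]
rot     [4, 0, 1, -1]
dup     [4, 0, 1, -1, -1]
swap    [4, 0, 1, -1, -1]
/       [4, 0, 1, 1]
drop    [4, 0, 1]
over    [4, 0, 1, 0]
-       [4, 0, 1]
over    [4, 0, 1, 0]
swap    [4, 0, 0, 1]
mod     [4, 0, 0]
*       [4, 0]
+       [4]

4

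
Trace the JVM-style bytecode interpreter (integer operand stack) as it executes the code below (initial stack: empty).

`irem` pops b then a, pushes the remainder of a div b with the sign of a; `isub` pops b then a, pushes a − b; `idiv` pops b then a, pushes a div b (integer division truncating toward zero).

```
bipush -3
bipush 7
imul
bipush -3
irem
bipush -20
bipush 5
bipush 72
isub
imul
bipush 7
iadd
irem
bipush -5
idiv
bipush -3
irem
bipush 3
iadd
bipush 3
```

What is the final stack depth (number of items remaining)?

2

bipush -3  : -3
bipush 7   : -3 7
imul       : -21
bipush -3  : -21 -3
irem       : 0
bipush -20 : 0 -20
bipush 5   : 0 -20 5
bipush 72  : 0 -20 5 72
isub       : 0 -20 -67
imul       : 0 1340
bipush 7   : 0 1340 7
iadd       : 0 1347
irem       : 0
bipush -5  : 0 -5
idiv       : 0
bipush -3  : 0 -3
irem       : 0
bipush 3   : 0 3
iadd       : 3
bipush 3   : 3 3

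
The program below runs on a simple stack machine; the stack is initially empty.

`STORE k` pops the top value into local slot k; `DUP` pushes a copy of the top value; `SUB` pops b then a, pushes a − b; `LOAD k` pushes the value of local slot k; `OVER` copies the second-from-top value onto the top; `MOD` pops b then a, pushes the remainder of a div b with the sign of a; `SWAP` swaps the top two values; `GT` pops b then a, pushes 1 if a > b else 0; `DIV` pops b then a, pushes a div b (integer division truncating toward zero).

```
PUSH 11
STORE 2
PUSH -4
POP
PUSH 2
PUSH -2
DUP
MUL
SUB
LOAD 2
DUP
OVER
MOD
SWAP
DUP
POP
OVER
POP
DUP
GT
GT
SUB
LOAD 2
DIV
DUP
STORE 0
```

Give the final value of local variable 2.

PUSH 11  11
STORE 2  (empty)
PUSH -4  -4
POP      (empty)
PUSH 2   2
PUSH -2  2 -2
DUP      2 -2 -2
MUL      2 4
SUB      -2
LOAD 2   -2 11
DUP      -2 11 11
OVER     -2 11 11 11
MOD      -2 11 0
SWAP     -2 0 11
DUP      -2 0 11 11
POP      -2 0 11
OVER     -2 0 11 0
POP      -2 0 11
DUP      -2 0 11 11
GT       -2 0 0
GT       -2 0
SUB      -2
LOAD 2   -2 11
DIV      0
DUP      0 0
STORE 0  0

11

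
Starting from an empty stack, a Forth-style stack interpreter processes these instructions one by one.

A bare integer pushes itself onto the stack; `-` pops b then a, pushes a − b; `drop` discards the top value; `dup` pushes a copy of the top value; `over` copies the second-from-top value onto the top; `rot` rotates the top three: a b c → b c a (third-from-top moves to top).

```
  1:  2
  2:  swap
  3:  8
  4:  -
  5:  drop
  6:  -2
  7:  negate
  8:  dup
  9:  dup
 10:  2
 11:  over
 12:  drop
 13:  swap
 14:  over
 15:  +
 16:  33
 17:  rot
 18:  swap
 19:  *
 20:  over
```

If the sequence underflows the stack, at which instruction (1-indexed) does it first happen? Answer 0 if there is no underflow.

2 : [2]
swap  — needs 2 operands, stack has 1 → underflow

2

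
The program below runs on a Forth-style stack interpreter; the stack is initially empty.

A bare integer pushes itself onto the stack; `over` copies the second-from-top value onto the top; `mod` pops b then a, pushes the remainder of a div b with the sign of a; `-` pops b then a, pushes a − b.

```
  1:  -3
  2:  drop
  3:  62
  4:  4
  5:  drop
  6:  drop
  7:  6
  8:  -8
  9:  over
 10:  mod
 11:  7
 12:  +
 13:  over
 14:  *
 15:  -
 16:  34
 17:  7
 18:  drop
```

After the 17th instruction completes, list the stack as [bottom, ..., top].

[-24, 34, 7]

-3    [-3]
drop  []
62    [62]
4     [62, 4]
drop  [62]
drop  []
6     [6]
-8    [6, -8]
over  [6, -8, 6]
mod   [6, -2]
7     [6, -2, 7]
+     [6, 5]
over  [6, 5, 6]
*     [6, 30]
-     [-24]
34    [-24, 34]
7     [-24, 34, 7]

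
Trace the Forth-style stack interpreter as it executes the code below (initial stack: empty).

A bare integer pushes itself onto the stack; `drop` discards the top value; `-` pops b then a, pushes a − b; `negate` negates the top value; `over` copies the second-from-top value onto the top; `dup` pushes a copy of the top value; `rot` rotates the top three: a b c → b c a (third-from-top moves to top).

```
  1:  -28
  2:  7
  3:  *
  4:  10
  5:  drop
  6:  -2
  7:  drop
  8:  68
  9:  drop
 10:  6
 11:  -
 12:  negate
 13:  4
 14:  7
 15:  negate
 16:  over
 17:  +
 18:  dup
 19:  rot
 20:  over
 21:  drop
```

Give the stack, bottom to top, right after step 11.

[-202]

-28   [-28]
7     [-28, 7]
*     [-196]
10    [-196, 10]
drop  [-196]
-2    [-196, -2]
drop  [-196]
68    [-196, 68]
drop  [-196]
6     [-196, 6]
-     [-202]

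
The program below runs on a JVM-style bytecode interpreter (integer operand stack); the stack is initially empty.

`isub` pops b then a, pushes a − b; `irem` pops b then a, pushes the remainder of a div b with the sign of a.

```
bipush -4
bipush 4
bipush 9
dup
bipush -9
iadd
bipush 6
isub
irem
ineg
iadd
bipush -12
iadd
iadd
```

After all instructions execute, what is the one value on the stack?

bipush -4  -> -4
bipush 4   -> -4 4
bipush 9   -> -4 4 9
dup        -> -4 4 9 9
bipush -9  -> -4 4 9 9 -9
iadd       -> -4 4 9 0
bipush 6   -> -4 4 9 0 6
isub       -> -4 4 9 -6
irem       -> -4 4 3
ineg       -> -4 4 -3
iadd       -> -4 1
bipush -12 -> -4 1 -12
iadd       -> -4 -11
iadd       -> -15

-15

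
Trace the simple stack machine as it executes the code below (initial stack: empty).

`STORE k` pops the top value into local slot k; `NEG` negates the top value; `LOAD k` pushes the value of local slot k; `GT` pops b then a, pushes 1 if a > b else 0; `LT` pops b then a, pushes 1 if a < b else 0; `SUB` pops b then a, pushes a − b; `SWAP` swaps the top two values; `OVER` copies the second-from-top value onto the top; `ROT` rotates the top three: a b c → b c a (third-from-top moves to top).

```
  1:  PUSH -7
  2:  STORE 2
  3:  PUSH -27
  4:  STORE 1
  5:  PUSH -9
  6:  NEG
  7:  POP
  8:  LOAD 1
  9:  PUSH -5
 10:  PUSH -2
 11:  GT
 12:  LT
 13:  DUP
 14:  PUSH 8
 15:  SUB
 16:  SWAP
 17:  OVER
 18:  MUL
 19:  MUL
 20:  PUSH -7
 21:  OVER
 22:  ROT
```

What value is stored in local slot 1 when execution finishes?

PUSH -7  : [-7]
STORE 2  : []
PUSH -27 : [-27]
STORE 1  : []
PUSH -9  : [-9]
NEG      : [9]
POP      : []
LOAD 1   : [-27]
PUSH -5  : [-27, -5]
PUSH -2  : [-27, -5, -2]
GT       : [-27, 0]
LT       : [1]
DUP      : [1, 1]
PUSH 8   : [1, 1, 8]
SUB      : [1, -7]
SWAP     : [-7, 1]
OVER     : [-7, 1, -7]
MUL      : [-7, -7]
MUL      : [49]
PUSH -7  : [49, -7]
OVER     : [49, -7, 49]
ROT      : [-7, 49, 49]

-27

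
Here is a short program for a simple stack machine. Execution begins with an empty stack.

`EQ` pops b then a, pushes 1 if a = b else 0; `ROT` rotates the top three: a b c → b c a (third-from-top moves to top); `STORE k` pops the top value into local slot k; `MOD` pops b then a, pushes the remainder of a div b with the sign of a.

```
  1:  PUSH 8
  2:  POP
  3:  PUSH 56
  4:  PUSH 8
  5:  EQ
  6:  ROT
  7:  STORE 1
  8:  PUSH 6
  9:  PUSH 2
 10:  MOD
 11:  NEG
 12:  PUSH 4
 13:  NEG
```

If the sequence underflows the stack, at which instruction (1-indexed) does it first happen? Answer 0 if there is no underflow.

PUSH 8  → 8
POP     → (empty)
PUSH 56 → 56
PUSH 8  → 56 8
EQ      → 0
ROT  — needs 3 operands, stack has 1 → underflow

6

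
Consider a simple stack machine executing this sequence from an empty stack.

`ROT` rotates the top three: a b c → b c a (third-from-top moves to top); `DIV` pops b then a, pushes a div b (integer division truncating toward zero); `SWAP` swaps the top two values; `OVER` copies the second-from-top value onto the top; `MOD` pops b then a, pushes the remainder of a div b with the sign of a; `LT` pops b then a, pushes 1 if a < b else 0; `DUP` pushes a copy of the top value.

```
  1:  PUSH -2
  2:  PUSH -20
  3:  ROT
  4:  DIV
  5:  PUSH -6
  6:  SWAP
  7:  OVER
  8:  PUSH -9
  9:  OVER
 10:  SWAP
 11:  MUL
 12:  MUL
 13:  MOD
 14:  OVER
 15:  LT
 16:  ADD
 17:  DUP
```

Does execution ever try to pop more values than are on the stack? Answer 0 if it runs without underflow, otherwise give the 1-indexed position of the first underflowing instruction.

3

PUSH -2  → -2
PUSH -20 → -2 -20
ROT  — needs 3 operands, stack has 2 → underflow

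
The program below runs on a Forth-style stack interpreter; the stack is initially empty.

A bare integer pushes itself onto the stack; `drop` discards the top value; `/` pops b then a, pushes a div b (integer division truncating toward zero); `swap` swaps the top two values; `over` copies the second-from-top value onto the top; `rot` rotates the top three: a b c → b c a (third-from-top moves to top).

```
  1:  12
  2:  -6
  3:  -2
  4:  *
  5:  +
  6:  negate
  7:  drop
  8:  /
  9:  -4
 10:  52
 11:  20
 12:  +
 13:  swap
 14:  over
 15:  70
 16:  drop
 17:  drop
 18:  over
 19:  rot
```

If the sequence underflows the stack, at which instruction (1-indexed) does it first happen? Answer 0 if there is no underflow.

8

12      [12]
-6      [12, -6]
-2      [12, -6, -2]
*       [12, 12]
+       [24]
negate  [-24]
drop    []
/  — needs 2 operands, stack has 0 → underflow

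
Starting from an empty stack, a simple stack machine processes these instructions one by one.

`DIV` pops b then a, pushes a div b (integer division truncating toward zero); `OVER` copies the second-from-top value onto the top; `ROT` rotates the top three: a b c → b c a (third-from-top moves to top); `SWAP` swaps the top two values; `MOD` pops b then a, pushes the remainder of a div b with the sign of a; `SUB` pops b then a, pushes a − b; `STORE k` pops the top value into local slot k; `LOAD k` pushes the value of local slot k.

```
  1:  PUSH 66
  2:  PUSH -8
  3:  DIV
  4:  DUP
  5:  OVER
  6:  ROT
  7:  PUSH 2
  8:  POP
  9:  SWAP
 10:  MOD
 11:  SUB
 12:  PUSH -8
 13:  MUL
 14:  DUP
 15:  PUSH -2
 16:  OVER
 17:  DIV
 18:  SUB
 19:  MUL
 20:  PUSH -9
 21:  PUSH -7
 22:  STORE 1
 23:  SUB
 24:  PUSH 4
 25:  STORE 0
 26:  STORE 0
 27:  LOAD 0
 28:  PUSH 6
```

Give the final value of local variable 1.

PUSH 66 -> [66]
PUSH -8 -> [66, -8]
DIV     -> [-8]
DUP     -> [-8, -8]
OVER    -> [-8, -8, -8]
ROT     -> [-8, -8, -8]
PUSH 2  -> [-8, -8, -8, 2]
POP     -> [-8, -8, -8]
SWAP    -> [-8, -8, -8]
MOD     -> [-8, 0]
SUB     -> [-8]
PUSH -8 -> [-8, -8]
MUL     -> [64]
DUP     -> [64, 64]
PUSH -2 -> [64, 64, -2]
OVER    -> [64, 64, -2, 64]
DIV     -> [64, 64, 0]
SUB     -> [64, 64]
MUL     -> [4096]
PUSH -9 -> [4096, -9]
PUSH -7 -> [4096, -9, -7]
STORE 1 -> [4096, -9]
SUB     -> [4105]
PUSH 4  -> [4105, 4]
STORE 0 -> [4105]
STORE 0 -> []
LOAD 0  -> [4105]
PUSH 6  -> [4105, 6]

-7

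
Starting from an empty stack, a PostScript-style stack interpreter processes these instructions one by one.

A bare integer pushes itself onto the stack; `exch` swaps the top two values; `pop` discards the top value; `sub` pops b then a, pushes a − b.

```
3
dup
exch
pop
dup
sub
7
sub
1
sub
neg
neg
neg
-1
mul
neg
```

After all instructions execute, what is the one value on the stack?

3    → 3
dup  → 3 3
exch → 3 3
pop  → 3
dup  → 3 3
sub  → 0
7    → 0 7
sub  → -7
1    → -7 1
sub  → -8
neg  → 8
neg  → -8
neg  → 8
-1   → 8 -1
mul  → -8
neg  → 8

8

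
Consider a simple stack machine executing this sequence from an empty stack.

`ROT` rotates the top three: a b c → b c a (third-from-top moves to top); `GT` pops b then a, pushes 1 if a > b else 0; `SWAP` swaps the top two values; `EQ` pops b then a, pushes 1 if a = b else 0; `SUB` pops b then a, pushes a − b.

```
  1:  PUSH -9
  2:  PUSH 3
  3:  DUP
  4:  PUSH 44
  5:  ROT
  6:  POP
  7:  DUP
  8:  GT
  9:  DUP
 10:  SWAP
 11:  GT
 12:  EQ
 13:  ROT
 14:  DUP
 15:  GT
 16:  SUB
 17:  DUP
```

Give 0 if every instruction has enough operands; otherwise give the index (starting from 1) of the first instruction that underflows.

PUSH -9  [-9]
PUSH 3   [-9, 3]
DUP      [-9, 3, 3]
PUSH 44  [-9, 3, 3, 44]
ROT      [-9, 3, 44, 3]
POP      [-9, 3, 44]
DUP      [-9, 3, 44, 44]
GT       [-9, 3, 0]
DUP      [-9, 3, 0, 0]
SWAP     [-9, 3, 0, 0]
GT       [-9, 3, 0]
EQ       [-9, 0]
ROT  — needs 3 operands, stack has 2 → underflow

13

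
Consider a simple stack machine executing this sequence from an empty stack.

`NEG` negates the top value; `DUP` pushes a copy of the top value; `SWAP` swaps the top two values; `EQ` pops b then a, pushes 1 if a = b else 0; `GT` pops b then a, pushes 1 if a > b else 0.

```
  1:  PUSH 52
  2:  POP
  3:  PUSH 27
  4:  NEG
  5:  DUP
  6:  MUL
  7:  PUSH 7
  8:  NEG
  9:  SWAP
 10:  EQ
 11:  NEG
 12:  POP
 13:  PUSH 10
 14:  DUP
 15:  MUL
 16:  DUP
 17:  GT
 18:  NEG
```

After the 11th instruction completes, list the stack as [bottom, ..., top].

[0]

PUSH 52  [52]
POP      []
PUSH 27  [27]
NEG      [-27]
DUP      [-27, -27]
MUL      [729]
PUSH 7   [729, 7]
NEG      [729, -7]
SWAP     [-7, 729]
EQ       [0]
NEG      [0]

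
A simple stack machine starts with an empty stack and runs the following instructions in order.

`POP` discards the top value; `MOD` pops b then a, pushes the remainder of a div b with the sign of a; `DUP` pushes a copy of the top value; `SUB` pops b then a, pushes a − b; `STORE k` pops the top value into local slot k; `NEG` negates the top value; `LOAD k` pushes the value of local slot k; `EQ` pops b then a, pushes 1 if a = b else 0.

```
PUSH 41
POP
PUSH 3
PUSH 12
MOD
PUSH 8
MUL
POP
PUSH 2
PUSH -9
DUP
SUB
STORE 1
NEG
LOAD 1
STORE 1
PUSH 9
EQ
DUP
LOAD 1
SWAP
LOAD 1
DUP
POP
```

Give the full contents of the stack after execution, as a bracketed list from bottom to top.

[0, 0, 0, 0]

PUSH 41  41
POP      (empty)
PUSH 3   3
PUSH 12  3 12
MOD      3
PUSH 8   3 8
MUL      24
POP      (empty)
PUSH 2   2
PUSH -9  2 -9
DUP      2 -9 -9
SUB      2 0
STORE 1  2
NEG      -2
LOAD 1   -2 0
STORE 1  -2
PUSH 9   -2 9
EQ       0
DUP      0 0
LOAD 1   0 0 0
SWAP     0 0 0
LOAD 1   0 0 0 0
DUP      0 0 0 0 0
POP      0 0 0 0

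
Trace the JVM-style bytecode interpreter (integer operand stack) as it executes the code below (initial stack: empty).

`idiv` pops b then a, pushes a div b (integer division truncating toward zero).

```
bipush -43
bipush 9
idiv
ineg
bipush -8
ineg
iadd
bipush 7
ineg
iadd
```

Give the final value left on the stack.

5

bipush -43  [-43]
bipush 9    [-43, 9]
idiv        [-4]
ineg        [4]
bipush -8   [4, -8]
ineg        [4, 8]
iadd        [12]
bipush 7    [12, 7]
ineg        [12, -7]
iadd        [5]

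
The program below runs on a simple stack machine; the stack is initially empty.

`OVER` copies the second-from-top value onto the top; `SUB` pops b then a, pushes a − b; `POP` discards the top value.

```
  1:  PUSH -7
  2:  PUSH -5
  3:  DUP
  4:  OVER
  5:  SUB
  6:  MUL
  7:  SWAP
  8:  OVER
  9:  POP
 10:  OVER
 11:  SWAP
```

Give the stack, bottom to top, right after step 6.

[-7, 0]

PUSH -7 -> -7
PUSH -5 -> -7 -5
DUP     -> -7 -5 -5
OVER    -> -7 -5 -5 -5
SUB     -> -7 -5 0
MUL     -> -7 0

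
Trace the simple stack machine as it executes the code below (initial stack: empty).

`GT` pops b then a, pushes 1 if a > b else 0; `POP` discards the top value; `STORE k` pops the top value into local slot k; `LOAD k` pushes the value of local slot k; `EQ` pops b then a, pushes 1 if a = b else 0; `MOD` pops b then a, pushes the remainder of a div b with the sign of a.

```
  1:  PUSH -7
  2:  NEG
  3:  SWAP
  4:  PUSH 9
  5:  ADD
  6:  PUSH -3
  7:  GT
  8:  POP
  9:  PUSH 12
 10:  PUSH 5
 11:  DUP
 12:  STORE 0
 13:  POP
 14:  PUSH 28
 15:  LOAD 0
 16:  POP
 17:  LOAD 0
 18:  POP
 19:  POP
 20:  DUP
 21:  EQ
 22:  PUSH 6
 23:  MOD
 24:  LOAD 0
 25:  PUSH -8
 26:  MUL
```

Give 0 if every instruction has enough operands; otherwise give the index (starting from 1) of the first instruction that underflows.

3

PUSH -7  -7
NEG      7
SWAP  — needs 2 operands, stack has 1 → underflow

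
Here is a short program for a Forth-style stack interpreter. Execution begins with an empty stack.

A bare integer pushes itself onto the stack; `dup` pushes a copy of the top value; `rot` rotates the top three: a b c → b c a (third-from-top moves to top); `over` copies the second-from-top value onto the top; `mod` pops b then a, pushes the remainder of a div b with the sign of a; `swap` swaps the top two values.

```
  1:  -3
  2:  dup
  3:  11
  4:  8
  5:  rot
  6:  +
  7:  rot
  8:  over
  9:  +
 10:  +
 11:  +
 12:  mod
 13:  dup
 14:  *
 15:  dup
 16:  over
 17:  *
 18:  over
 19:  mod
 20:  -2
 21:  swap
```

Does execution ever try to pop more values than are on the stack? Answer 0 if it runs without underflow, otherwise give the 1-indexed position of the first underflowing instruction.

-3    -3
dup   -3 -3
11    -3 -3 11
8     -3 -3 11 8
rot   -3 11 8 -3
+     -3 11 5
rot   11 5 -3
over  11 5 -3 5
+     11 5 2
+     11 7
+     18
mod  — needs 2 operands, stack has 1 → underflow

12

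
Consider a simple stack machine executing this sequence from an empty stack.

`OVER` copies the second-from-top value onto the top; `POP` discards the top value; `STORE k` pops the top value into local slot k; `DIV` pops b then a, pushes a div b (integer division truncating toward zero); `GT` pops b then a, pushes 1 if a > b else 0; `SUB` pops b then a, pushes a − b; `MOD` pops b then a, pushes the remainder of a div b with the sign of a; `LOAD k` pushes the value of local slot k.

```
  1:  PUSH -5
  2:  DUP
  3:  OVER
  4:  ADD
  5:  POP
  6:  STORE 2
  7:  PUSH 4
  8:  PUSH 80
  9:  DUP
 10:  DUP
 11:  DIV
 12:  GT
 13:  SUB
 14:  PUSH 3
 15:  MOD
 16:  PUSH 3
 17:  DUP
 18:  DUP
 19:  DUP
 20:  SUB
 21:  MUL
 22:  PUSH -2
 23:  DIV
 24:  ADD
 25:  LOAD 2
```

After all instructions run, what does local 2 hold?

PUSH -5 -> -5
DUP     -> -5 -5
OVER    -> -5 -5 -5
ADD     -> -5 -10
POP     -> -5
STORE 2 -> (empty)
PUSH 4  -> 4
PUSH 80 -> 4 80
DUP     -> 4 80 80
DUP     -> 4 80 80 80
DIV     -> 4 80 1
GT      -> 4 1
SUB     -> 3
PUSH 3  -> 3 3
MOD     -> 0
PUSH 3  -> 0 3
DUP     -> 0 3 3
DUP     -> 0 3 3 3
DUP     -> 0 3 3 3 3
SUB     -> 0 3 3 0
MUL     -> 0 3 0
PUSH -2 -> 0 3 0 -2
DIV     -> 0 3 0
ADD     -> 0 3
LOAD 2  -> 0 3 -5

-5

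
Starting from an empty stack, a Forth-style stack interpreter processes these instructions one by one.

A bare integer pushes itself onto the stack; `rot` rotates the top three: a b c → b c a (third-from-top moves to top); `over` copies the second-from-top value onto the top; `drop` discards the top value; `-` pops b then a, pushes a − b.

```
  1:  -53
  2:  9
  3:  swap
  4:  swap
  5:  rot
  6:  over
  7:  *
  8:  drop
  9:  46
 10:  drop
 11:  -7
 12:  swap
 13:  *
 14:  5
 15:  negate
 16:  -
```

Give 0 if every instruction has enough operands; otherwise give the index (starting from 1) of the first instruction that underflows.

-53   [-53]
9     [-53, 9]
swap  [9, -53]
swap  [-53, 9]
rot  — needs 3 operands, stack has 2 → underflow

5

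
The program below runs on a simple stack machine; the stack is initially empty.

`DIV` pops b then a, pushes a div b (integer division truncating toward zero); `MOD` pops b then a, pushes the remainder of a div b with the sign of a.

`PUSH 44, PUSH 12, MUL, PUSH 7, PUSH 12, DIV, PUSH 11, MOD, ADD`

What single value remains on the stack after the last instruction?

PUSH 44  [44]
PUSH 12  [44, 12]
MUL      [528]
PUSH 7   [528, 7]
PUSH 12  [528, 7, 12]
DIV      [528, 0]
PUSH 11  [528, 0, 11]
MOD      [528, 0]
ADD      [528]

528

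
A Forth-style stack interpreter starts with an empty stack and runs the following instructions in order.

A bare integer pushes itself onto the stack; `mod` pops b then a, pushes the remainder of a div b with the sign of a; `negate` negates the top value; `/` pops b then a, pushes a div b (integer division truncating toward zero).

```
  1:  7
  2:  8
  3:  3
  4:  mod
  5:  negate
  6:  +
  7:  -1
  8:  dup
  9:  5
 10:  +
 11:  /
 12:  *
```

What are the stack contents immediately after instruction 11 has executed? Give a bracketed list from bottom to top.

7       7
8       7 8
3       7 8 3
mod     7 2
negate  7 -2
+       5
-1      5 -1
dup     5 -1 -1
5       5 -1 -1 5
+       5 -1 4
/       5 0

[5, 0]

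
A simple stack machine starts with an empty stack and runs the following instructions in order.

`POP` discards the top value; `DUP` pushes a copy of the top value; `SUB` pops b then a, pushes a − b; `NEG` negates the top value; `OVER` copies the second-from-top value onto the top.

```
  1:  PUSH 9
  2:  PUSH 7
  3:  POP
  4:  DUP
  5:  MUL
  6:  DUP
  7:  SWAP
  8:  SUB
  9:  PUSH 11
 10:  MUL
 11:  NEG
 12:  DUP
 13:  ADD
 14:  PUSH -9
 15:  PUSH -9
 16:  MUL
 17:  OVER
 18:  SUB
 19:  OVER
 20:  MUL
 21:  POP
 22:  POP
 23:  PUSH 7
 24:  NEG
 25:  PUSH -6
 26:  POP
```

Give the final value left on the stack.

-7

PUSH 9   [9]
PUSH 7   [9, 7]
POP      [9]
DUP      [9, 9]
MUL      [81]
DUP      [81, 81]
SWAP     [81, 81]
SUB      [0]
PUSH 11  [0, 11]
MUL      [0]
NEG      [0]
DUP      [0, 0]
ADD      [0]
PUSH -9  [0, -9]
PUSH -9  [0, -9, -9]
MUL      [0, 81]
OVER     [0, 81, 0]
SUB      [0, 81]
OVER     [0, 81, 0]
MUL      [0, 0]
POP      [0]
POP      []
PUSH 7   [7]
NEG      [-7]
PUSH -6  [-7, -6]
POP      [-7]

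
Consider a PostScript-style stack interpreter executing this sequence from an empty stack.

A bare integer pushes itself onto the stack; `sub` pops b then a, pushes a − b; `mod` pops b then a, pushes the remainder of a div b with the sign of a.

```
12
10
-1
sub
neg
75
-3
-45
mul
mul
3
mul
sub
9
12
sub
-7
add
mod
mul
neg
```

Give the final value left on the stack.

12  -> [12]
10  -> [12, 10]
-1  -> [12, 10, -1]
sub -> [12, 11]
neg -> [12, -11]
75  -> [12, -11, 75]
-3  -> [12, -11, 75, -3]
-45 -> [12, -11, 75, -3, -45]
mul -> [12, -11, 75, 135]
mul -> [12, -11, 10125]
3   -> [12, -11, 10125, 3]
mul -> [12, -11, 30375]
sub -> [12, -30386]
9   -> [12, -30386, 9]
12  -> [12, -30386, 9, 12]
sub -> [12, -30386, -3]
-7  -> [12, -30386, -3, -7]
add -> [12, -30386, -10]
mod -> [12, -6]
mul -> [-72]
neg -> [72]

72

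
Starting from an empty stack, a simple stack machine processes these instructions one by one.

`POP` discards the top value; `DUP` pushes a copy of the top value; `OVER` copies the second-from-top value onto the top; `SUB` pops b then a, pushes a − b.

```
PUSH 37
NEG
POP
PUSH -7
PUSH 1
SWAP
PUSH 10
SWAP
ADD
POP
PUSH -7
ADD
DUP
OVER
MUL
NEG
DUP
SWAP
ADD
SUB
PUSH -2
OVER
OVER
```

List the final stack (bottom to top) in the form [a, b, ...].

[66, -2, 66, -2]

PUSH 37 → [37]
NEG     → [-37]
POP     → []
PUSH -7 → [-7]
PUSH 1  → [-7, 1]
SWAP    → [1, -7]
PUSH 10 → [1, -7, 10]
SWAP    → [1, 10, -7]
ADD     → [1, 3]
POP     → [1]
PUSH -7 → [1, -7]
ADD     → [-6]
DUP     → [-6, -6]
OVER    → [-6, -6, -6]
MUL     → [-6, 36]
NEG     → [-6, -36]
DUP     → [-6, -36, -36]
SWAP    → [-6, -36, -36]
ADD     → [-6, -72]
SUB     → [66]
PUSH -2 → [66, -2]
OVER    → [66, -2, 66]
OVER    → [66, -2, 66, -2]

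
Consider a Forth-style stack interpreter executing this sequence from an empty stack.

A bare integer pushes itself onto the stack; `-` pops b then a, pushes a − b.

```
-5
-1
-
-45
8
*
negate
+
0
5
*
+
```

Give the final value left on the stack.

-5      [-5]
-1      [-5, -1]
-       [-4]
-45     [-4, -45]
8       [-4, -45, 8]
*       [-4, -360]
negate  [-4, 360]
+       [356]
0       [356, 0]
5       [356, 0, 5]
*       [356, 0]
+       [356]

356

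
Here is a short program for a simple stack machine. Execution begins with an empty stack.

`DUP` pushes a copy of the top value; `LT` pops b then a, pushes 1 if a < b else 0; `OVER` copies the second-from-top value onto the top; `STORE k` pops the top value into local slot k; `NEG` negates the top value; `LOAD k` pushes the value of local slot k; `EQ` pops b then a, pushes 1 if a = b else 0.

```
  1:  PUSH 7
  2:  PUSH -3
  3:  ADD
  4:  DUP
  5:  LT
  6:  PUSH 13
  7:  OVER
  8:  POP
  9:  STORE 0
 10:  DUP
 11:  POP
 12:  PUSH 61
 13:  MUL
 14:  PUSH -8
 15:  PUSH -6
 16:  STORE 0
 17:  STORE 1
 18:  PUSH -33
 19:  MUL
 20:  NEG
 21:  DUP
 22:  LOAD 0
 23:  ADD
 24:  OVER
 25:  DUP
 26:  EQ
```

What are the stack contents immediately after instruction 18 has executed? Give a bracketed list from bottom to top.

PUSH 7   -> 7
PUSH -3  -> 7 -3
ADD      -> 4
DUP      -> 4 4
LT       -> 0
PUSH 13  -> 0 13
OVER     -> 0 13 0
POP      -> 0 13
STORE 0  -> 0
DUP      -> 0 0
POP      -> 0
PUSH 61  -> 0 61
MUL      -> 0
PUSH -8  -> 0 -8
PUSH -6  -> 0 -8 -6
STORE 0  -> 0 -8
STORE 1  -> 0
PUSH -33 -> 0 -33

[0, -33]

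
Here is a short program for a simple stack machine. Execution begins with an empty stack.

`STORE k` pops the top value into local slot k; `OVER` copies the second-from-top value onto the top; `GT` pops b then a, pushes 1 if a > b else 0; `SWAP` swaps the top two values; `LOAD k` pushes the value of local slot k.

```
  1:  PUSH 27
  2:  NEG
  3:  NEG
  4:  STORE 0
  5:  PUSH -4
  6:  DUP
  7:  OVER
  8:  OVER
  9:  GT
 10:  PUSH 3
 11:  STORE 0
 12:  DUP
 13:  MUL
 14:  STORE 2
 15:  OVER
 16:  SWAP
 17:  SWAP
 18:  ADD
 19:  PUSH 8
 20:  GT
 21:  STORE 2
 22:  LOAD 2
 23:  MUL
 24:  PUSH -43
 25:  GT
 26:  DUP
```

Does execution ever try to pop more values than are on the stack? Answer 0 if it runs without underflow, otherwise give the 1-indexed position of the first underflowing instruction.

PUSH 27   27
NEG       -27
NEG       27
STORE 0   (empty)
PUSH -4   -4
DUP       -4 -4
OVER      -4 -4 -4
OVER      -4 -4 -4 -4
GT        -4 -4 0
PUSH 3    -4 -4 0 3
STORE 0   -4 -4 0
DUP       -4 -4 0 0
MUL       -4 -4 0
STORE 2   -4 -4
OVER      -4 -4 -4
SWAP      -4 -4 -4
SWAP      -4 -4 -4
ADD       -4 -8
PUSH 8    -4 -8 8
GT        -4 0
STORE 2   -4
LOAD 2    -4 0
MUL       0
PUSH -43  0 -43
GT        1
DUP       1 1

0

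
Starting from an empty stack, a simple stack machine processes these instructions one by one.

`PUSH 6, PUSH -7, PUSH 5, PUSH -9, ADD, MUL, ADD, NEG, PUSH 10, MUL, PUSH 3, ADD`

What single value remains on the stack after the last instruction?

PUSH 6   6
PUSH -7  6 -7
PUSH 5   6 -7 5
PUSH -9  6 -7 5 -9
ADD      6 -7 -4
MUL      6 28
ADD      34
NEG      -34
PUSH 10  -34 10
MUL      -340
PUSH 3   -340 3
ADD      -337

-337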